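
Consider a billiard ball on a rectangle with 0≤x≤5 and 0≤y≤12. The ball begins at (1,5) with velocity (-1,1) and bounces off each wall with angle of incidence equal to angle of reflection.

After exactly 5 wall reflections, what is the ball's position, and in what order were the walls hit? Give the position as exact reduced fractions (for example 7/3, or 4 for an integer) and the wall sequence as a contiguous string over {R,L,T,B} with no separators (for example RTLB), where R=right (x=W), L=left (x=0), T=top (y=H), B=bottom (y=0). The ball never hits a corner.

Final position: (5,3)
Wall sequence: LRTLR

1. t=1 → L at (0,6); v=(1,1)
2. t=5 → R at (5,11); v=(-1,1)
3. t=1 → T at (4,12); v=(-1,-1)
4. t=4 → L at (0,8); v=(1,-1)
5. t=5 → R at (5,3); v=(-1,-1)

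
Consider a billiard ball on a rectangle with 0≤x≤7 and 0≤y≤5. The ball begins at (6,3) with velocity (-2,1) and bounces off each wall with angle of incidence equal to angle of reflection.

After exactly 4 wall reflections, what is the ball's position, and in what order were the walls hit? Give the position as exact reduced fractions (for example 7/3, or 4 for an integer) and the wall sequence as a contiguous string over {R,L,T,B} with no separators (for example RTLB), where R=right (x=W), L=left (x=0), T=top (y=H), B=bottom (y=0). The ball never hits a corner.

1. t=2 → T at (2,5); v=(-2,-1)
2. t=1 → L at (0,4); v=(2,-1)
3. t=7/2 → R at (7,1/2); v=(-2,-1)
4. t=1/2 → B at (6,0); v=(-2,1)

Final position: (6,0)
Wall sequence: TLRB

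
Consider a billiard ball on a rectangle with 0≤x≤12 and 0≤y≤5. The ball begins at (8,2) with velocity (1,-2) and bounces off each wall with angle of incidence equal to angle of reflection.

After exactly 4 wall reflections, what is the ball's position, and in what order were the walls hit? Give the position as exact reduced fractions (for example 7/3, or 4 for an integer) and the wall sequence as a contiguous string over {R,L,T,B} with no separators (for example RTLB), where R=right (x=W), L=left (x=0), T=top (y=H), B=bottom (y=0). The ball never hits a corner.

1. t=1 → B at (9,0); v=(1,2)
2. t=5/2 → T at (23/2,5); v=(1,-2)
3. t=1/2 → R at (12,4); v=(-1,-2)
4. t=2 → B at (10,0); v=(-1,2)

Final position: (10,0)
Wall sequence: BTRB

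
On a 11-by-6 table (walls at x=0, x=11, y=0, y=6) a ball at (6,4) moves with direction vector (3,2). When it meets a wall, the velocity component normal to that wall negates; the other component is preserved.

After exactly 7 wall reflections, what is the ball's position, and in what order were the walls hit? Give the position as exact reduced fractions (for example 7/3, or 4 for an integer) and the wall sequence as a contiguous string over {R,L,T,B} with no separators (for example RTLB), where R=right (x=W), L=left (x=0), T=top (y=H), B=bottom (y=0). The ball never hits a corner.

1. t=1 → T at (9,6); v=(3,-2)
2. t=2/3 → R at (11,14/3); v=(-3,-2)
3. t=7/3 → B at (4,0); v=(-3,2)
4. t=4/3 → L at (0,8/3); v=(3,2)
5. t=5/3 → T at (5,6); v=(3,-2)
6. t=2 → R at (11,2); v=(-3,-2)
7. t=1 → B at (8,0); v=(-3,2)

Final position: (8,0)
Wall sequence: TRBLTRB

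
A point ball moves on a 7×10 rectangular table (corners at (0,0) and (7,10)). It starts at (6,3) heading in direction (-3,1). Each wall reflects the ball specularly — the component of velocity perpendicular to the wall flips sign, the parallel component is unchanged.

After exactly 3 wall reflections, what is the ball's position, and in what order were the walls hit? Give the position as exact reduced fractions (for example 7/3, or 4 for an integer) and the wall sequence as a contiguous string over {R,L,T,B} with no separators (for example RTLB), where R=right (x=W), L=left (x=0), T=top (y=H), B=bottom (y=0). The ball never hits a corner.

Final position: (0,29/3)
Wall sequence: LRL

1. t=2 → L at (0,5); v=(3,1)
2. t=7/3 → R at (7,22/3); v=(-3,1)
3. t=7/3 → L at (0,29/3); v=(3,1)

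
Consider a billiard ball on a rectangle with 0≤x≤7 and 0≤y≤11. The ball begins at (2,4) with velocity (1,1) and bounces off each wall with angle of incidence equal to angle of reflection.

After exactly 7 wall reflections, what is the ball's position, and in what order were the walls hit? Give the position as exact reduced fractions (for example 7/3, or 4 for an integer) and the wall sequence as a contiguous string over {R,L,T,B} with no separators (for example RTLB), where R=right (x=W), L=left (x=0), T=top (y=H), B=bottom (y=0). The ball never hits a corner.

Final position: (3,11)
Wall sequence: RTLBRLT

1. t=5 → R at (7,9); v=(-1,1)
2. t=2 → T at (5,11); v=(-1,-1)
3. t=5 → L at (0,6); v=(1,-1)
4. t=6 → B at (6,0); v=(1,1)
5. t=1 → R at (7,1); v=(-1,1)
6. t=7 → L at (0,8); v=(1,1)
7. t=3 → T at (3,11); v=(1,-1)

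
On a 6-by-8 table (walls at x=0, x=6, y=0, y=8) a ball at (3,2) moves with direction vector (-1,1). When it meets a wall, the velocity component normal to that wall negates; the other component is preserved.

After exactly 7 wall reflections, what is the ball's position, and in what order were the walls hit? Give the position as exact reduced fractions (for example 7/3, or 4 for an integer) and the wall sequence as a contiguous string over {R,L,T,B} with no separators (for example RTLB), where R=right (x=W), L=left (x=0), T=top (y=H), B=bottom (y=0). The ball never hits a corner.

1. t=3 → L at (0,5); v=(1,1)
2. t=3 → T at (3,8); v=(1,-1)
3. t=3 → R at (6,5); v=(-1,-1)
4. t=5 → B at (1,0); v=(-1,1)
5. t=1 → L at (0,1); v=(1,1)
6. t=6 → R at (6,7); v=(-1,1)
7. t=1 → T at (5,8); v=(-1,-1)

Final position: (5,8)
Wall sequence: LTRBLRT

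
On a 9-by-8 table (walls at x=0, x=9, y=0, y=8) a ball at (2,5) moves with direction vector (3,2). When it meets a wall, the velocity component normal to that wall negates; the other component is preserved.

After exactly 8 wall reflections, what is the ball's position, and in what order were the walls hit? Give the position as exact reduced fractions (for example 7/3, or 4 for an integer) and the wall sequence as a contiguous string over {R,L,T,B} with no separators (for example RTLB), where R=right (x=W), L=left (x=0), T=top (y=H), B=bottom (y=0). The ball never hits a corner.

1. t=3/2 → T at (13/2,8); v=(3,-2)
2. t=5/6 → R at (9,19/3); v=(-3,-2)
3. t=3 → L at (0,1/3); v=(3,-2)
4. t=1/6 → B at (1/2,0); v=(3,2)
5. t=17/6 → R at (9,17/3); v=(-3,2)
6. t=7/6 → T at (11/2,8); v=(-3,-2)
7. t=11/6 → L at (0,13/3); v=(3,-2)
8. t=13/6 → B at (13/2,0); v=(3,2)

Final position: (13/2,0)
Wall sequence: TRLBRTLB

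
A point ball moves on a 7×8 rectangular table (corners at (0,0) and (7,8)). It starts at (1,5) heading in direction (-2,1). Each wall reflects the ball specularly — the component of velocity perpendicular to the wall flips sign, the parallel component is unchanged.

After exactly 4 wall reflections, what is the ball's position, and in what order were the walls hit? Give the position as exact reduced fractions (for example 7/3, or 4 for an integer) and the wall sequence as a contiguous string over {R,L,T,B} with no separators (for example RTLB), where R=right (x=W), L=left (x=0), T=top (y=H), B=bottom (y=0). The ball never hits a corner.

1. t=1/2 → L at (0,11/2); v=(2,1)
2. t=5/2 → T at (5,8); v=(2,-1)
3. t=1 → R at (7,7); v=(-2,-1)
4. t=7/2 → L at (0,7/2); v=(2,-1)

Final position: (0,7/2)
Wall sequence: LTRL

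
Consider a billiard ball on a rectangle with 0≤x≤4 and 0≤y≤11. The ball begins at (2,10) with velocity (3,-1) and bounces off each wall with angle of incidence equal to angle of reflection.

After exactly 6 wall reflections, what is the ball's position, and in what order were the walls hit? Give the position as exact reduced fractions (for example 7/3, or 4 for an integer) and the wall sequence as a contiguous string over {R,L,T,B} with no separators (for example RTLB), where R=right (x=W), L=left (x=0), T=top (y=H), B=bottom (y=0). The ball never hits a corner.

1. t=2/3 → R at (4,28/3); v=(-3,-1)
2. t=4/3 → L at (0,8); v=(3,-1)
3. t=4/3 → R at (4,20/3); v=(-3,-1)
4. t=4/3 → L at (0,16/3); v=(3,-1)
5. t=4/3 → R at (4,4); v=(-3,-1)
6. t=4/3 → L at (0,8/3); v=(3,-1)

Final position: (0,8/3)
Wall sequence: RLRLRL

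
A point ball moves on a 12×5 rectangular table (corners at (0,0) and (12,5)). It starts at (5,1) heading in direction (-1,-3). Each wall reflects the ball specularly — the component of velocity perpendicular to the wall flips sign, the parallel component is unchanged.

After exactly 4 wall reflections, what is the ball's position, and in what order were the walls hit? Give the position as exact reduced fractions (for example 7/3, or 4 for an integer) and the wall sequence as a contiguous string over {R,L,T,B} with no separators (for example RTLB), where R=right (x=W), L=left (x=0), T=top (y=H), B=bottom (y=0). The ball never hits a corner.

1. t=1/3 → B at (14/3,0); v=(-1,3)
2. t=5/3 → T at (3,5); v=(-1,-3)
3. t=5/3 → B at (4/3,0); v=(-1,3)
4. t=4/3 → L at (0,4); v=(1,3)

Final position: (0,4)
Wall sequence: BTBL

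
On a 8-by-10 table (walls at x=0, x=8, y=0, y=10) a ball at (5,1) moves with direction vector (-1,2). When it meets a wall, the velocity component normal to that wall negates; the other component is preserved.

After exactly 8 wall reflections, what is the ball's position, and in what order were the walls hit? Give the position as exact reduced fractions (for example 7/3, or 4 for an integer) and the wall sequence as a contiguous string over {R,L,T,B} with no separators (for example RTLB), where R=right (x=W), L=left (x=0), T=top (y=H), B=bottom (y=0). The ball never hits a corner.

1. t=9/2 → T at (1/2,10); v=(-1,-2)
2. t=1/2 → L at (0,9); v=(1,-2)
3. t=9/2 → B at (9/2,0); v=(1,2)
4. t=7/2 → R at (8,7); v=(-1,2)
5. t=3/2 → T at (13/2,10); v=(-1,-2)
6. t=5 → B at (3/2,0); v=(-1,2)
7. t=3/2 → L at (0,3); v=(1,2)
8. t=7/2 → T at (7/2,10); v=(1,-2)

Final position: (7/2,10)
Wall sequence: TLBRTBLT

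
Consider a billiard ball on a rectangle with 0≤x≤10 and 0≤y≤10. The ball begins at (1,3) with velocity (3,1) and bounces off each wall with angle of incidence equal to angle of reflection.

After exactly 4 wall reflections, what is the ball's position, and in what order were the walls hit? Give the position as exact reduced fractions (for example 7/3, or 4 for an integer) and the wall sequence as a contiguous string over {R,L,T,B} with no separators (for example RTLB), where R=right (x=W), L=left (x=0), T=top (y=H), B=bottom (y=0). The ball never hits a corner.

1. t=3 → R at (10,6); v=(-3,1)
2. t=10/3 → L at (0,28/3); v=(3,1)
3. t=2/3 → T at (2,10); v=(3,-1)
4. t=8/3 → R at (10,22/3); v=(-3,-1)

Final position: (10,22/3)
Wall sequence: RLTR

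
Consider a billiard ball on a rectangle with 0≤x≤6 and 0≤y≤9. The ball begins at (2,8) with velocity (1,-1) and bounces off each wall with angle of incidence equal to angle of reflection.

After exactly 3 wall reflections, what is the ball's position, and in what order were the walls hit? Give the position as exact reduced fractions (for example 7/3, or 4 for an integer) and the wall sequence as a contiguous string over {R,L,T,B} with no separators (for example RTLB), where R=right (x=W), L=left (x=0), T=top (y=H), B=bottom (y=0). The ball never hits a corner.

Final position: (0,2)
Wall sequence: RBL

1. t=4 → R at (6,4); v=(-1,-1)
2. t=4 → B at (2,0); v=(-1,1)
3. t=2 → L at (0,2); v=(1,1)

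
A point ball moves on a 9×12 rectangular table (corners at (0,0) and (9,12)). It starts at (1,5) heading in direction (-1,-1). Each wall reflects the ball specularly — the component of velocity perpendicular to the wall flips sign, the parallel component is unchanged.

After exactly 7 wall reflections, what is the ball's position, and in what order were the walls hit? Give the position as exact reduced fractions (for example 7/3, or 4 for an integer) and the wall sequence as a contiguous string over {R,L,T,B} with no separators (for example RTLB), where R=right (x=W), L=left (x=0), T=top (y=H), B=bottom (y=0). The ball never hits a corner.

Final position: (8,0)
Wall sequence: LBRTLRB

1. t=1 → L at (0,4); v=(1,-1)
2. t=4 → B at (4,0); v=(1,1)
3. t=5 → R at (9,5); v=(-1,1)
4. t=7 → T at (2,12); v=(-1,-1)
5. t=2 → L at (0,10); v=(1,-1)
6. t=9 → R at (9,1); v=(-1,-1)
7. t=1 → B at (8,0); v=(-1,1)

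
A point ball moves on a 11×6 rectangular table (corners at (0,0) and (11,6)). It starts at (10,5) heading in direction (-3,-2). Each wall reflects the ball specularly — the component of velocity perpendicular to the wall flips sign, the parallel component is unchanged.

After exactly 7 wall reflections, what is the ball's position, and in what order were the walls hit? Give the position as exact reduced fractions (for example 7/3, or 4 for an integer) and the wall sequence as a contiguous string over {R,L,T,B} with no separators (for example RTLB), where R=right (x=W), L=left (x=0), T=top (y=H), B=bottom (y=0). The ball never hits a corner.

Final position: (5/2,6)
Wall sequence: BLTRBLT

1. t=5/2 → B at (5/2,0); v=(-3,2)
2. t=5/6 → L at (0,5/3); v=(3,2)
3. t=13/6 → T at (13/2,6); v=(3,-2)
4. t=3/2 → R at (11,3); v=(-3,-2)
5. t=3/2 → B at (13/2,0); v=(-3,2)
6. t=13/6 → L at (0,13/3); v=(3,2)
7. t=5/6 → T at (5/2,6); v=(3,-2)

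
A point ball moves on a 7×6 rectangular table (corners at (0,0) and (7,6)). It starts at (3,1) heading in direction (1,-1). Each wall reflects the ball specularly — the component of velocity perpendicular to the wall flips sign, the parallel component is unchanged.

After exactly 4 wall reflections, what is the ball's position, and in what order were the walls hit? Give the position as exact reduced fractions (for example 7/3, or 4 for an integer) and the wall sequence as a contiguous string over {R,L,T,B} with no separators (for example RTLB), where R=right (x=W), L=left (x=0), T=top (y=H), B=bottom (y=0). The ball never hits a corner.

Final position: (0,2)
Wall sequence: BRTL

1. t=1 → B at (4,0); v=(1,1)
2. t=3 → R at (7,3); v=(-1,1)
3. t=3 → T at (4,6); v=(-1,-1)
4. t=4 → L at (0,2); v=(1,-1)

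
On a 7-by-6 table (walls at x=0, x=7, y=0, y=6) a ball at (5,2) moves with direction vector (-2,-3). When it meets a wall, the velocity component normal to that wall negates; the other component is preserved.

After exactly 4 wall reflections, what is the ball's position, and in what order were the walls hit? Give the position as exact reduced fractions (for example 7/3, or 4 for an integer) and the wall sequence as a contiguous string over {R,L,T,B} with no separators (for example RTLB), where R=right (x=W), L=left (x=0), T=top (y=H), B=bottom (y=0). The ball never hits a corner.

Final position: (13/3,0)
Wall sequence: BLTB

1. t=2/3 → B at (11/3,0); v=(-2,3)
2. t=11/6 → L at (0,11/2); v=(2,3)
3. t=1/6 → T at (1/3,6); v=(2,-3)
4. t=2 → B at (13/3,0); v=(2,3)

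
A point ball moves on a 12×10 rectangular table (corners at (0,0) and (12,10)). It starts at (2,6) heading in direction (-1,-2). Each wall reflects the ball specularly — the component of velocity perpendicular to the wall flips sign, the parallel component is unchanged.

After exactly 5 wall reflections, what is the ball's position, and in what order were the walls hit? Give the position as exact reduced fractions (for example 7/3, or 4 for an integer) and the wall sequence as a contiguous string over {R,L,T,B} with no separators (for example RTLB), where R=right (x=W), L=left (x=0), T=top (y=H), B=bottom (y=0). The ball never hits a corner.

Final position: (12,2)
Wall sequence: LBTBR

1. t=2 → L at (0,2); v=(1,-2)
2. t=1 → B at (1,0); v=(1,2)
3. t=5 → T at (6,10); v=(1,-2)
4. t=5 → B at (11,0); v=(1,2)
5. t=1 → R at (12,2); v=(-1,2)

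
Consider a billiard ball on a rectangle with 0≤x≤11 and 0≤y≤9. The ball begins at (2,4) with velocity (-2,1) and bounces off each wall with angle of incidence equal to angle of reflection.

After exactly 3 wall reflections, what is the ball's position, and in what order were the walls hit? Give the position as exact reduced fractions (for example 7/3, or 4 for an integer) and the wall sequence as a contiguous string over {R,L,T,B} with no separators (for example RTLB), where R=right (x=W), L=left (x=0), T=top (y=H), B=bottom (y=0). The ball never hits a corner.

1. t=1 → L at (0,5); v=(2,1)
2. t=4 → T at (8,9); v=(2,-1)
3. t=3/2 → R at (11,15/2); v=(-2,-1)

Final position: (11,15/2)
Wall sequence: LTR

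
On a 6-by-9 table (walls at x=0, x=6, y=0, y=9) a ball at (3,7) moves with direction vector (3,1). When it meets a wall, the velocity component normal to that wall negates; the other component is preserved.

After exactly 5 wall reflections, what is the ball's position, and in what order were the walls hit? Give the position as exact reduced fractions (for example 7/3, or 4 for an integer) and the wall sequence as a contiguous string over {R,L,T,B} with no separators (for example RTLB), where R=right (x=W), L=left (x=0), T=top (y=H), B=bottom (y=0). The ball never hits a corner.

Final position: (0,4)
Wall sequence: RTLRL

1. t=1 → R at (6,8); v=(-3,1)
2. t=1 → T at (3,9); v=(-3,-1)
3. t=1 → L at (0,8); v=(3,-1)
4. t=2 → R at (6,6); v=(-3,-1)
5. t=2 → L at (0,4); v=(3,-1)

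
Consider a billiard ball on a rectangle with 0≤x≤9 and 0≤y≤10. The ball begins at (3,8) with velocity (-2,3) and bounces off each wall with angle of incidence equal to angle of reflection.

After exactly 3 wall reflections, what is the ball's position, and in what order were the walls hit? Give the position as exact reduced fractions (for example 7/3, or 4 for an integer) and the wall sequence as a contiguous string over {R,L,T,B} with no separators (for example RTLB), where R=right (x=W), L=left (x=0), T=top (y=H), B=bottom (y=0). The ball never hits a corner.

1. t=2/3 → T at (5/3,10); v=(-2,-3)
2. t=5/6 → L at (0,15/2); v=(2,-3)
3. t=5/2 → B at (5,0); v=(2,3)

Final position: (5,0)
Wall sequence: TLB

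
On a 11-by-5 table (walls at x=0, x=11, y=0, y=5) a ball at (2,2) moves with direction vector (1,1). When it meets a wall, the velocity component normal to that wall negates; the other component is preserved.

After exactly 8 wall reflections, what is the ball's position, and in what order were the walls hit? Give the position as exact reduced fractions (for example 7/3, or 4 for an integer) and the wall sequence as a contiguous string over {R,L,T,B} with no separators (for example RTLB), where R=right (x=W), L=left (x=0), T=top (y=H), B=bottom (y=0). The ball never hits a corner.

Final position: (8,0)
Wall sequence: TBRTBLTB

1. t=3 → T at (5,5); v=(1,-1)
2. t=5 → B at (10,0); v=(1,1)
3. t=1 → R at (11,1); v=(-1,1)
4. t=4 → T at (7,5); v=(-1,-1)
5. t=5 → B at (2,0); v=(-1,1)
6. t=2 → L at (0,2); v=(1,1)
7. t=3 → T at (3,5); v=(1,-1)
8. t=5 → B at (8,0); v=(1,1)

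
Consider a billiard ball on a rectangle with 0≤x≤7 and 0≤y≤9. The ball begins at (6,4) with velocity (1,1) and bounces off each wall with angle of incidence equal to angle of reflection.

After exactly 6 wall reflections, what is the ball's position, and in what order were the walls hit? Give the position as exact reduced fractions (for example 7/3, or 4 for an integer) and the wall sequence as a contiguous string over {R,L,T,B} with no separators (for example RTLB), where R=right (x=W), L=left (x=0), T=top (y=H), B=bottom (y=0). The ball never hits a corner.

1. t=1 → R at (7,5); v=(-1,1)
2. t=4 → T at (3,9); v=(-1,-1)
3. t=3 → L at (0,6); v=(1,-1)
4. t=6 → B at (6,0); v=(1,1)
5. t=1 → R at (7,1); v=(-1,1)
6. t=7 → L at (0,8); v=(1,1)

Final position: (0,8)
Wall sequence: RTLBRL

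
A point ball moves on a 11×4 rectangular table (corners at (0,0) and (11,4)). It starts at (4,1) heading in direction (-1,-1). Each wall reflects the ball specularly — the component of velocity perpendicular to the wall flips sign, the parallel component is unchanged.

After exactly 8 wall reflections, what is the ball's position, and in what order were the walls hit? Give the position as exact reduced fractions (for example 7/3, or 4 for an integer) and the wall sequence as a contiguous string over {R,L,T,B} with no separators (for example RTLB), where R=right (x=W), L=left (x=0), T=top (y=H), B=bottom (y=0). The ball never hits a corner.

1. t=1 → B at (3,0); v=(-1,1)
2. t=3 → L at (0,3); v=(1,1)
3. t=1 → T at (1,4); v=(1,-1)
4. t=4 → B at (5,0); v=(1,1)
5. t=4 → T at (9,4); v=(1,-1)
6. t=2 → R at (11,2); v=(-1,-1)
7. t=2 → B at (9,0); v=(-1,1)
8. t=4 → T at (5,4); v=(-1,-1)

Final position: (5,4)
Wall sequence: BLTBTRBT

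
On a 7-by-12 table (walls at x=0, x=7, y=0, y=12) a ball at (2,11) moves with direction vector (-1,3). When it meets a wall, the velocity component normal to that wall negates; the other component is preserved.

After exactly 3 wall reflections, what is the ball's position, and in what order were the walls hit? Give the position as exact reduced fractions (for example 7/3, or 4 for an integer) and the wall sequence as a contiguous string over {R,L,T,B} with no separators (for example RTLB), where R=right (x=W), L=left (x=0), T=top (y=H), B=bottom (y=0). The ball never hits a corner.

1. t=1/3 → T at (5/3,12); v=(-1,-3)
2. t=5/3 → L at (0,7); v=(1,-3)
3. t=7/3 → B at (7/3,0); v=(1,3)

Final position: (7/3,0)
Wall sequence: TLB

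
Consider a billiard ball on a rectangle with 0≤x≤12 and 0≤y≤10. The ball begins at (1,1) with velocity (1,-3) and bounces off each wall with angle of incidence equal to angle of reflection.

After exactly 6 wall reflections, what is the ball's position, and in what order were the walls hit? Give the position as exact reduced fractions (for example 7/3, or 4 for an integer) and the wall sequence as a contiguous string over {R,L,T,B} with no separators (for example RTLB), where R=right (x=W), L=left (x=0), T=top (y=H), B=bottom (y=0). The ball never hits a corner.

1. t=1/3 → B at (4/3,0); v=(1,3)
2. t=10/3 → T at (14/3,10); v=(1,-3)
3. t=10/3 → B at (8,0); v=(1,3)
4. t=10/3 → T at (34/3,10); v=(1,-3)
5. t=2/3 → R at (12,8); v=(-1,-3)
6. t=8/3 → B at (28/3,0); v=(-1,3)

Final position: (28/3,0)
Wall sequence: BTBTRB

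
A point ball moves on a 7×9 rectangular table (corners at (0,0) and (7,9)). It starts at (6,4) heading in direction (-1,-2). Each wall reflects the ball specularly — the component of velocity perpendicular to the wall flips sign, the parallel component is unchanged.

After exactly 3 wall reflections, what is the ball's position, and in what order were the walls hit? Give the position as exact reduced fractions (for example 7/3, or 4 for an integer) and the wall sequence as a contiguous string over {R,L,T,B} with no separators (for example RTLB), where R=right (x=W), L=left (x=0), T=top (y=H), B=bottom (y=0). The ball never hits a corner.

1. t=2 → B at (4,0); v=(-1,2)
2. t=4 → L at (0,8); v=(1,2)
3. t=1/2 → T at (1/2,9); v=(1,-2)

Final position: (1/2,9)
Wall sequence: BLT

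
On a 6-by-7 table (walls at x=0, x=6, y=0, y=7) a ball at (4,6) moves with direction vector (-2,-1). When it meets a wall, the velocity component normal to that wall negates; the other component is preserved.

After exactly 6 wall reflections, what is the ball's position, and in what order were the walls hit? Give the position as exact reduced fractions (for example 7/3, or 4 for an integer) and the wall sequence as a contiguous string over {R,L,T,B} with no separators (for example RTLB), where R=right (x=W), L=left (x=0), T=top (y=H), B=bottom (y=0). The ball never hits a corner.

1. t=2 → L at (0,4); v=(2,-1)
2. t=3 → R at (6,1); v=(-2,-1)
3. t=1 → B at (4,0); v=(-2,1)
4. t=2 → L at (0,2); v=(2,1)
5. t=3 → R at (6,5); v=(-2,1)
6. t=2 → T at (2,7); v=(-2,-1)

Final position: (2,7)
Wall sequence: LRBLRT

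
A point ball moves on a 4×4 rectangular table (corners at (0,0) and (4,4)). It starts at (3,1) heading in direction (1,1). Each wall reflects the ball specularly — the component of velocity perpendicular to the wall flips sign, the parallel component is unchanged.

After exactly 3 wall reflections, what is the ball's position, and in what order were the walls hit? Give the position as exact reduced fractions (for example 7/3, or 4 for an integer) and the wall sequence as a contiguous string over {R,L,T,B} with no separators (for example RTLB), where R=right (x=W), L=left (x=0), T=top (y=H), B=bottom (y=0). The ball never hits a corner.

1. t=1 → R at (4,2); v=(-1,1)
2. t=2 → T at (2,4); v=(-1,-1)
3. t=2 → L at (0,2); v=(1,-1)

Final position: (0,2)
Wall sequence: RTL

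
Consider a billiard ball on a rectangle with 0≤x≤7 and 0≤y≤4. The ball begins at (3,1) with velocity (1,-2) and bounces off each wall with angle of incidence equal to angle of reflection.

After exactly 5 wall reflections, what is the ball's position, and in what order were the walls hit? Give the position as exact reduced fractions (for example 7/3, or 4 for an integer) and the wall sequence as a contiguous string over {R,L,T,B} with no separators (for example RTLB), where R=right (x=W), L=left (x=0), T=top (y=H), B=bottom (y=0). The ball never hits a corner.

1. t=1/2 → B at (7/2,0); v=(1,2)
2. t=2 → T at (11/2,4); v=(1,-2)
3. t=3/2 → R at (7,1); v=(-1,-2)
4. t=1/2 → B at (13/2,0); v=(-1,2)
5. t=2 → T at (9/2,4); v=(-1,-2)

Final position: (9/2,4)
Wall sequence: BTRBT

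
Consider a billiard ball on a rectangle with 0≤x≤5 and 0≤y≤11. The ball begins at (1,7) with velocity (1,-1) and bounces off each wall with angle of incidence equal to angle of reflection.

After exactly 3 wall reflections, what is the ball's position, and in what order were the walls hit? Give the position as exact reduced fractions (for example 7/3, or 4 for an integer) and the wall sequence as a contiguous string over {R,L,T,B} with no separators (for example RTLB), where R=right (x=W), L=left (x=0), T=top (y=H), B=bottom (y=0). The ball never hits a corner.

Final position: (0,2)
Wall sequence: RBL

1. t=4 → R at (5,3); v=(-1,-1)
2. t=3 → B at (2,0); v=(-1,1)
3. t=2 → L at (0,2); v=(1,1)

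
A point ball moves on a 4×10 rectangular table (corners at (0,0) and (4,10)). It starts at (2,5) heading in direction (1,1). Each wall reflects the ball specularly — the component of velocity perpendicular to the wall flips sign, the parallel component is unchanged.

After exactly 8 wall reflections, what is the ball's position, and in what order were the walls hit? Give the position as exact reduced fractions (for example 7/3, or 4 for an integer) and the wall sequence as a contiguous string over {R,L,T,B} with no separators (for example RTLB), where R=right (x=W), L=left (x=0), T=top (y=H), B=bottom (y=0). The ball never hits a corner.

1. t=2 → R at (4,7); v=(-1,1)
2. t=3 → T at (1,10); v=(-1,-1)
3. t=1 → L at (0,9); v=(1,-1)
4. t=4 → R at (4,5); v=(-1,-1)
5. t=4 → L at (0,1); v=(1,-1)
6. t=1 → B at (1,0); v=(1,1)
7. t=3 → R at (4,3); v=(-1,1)
8. t=4 → L at (0,7); v=(1,1)

Final position: (0,7)
Wall sequence: RTLRLBRL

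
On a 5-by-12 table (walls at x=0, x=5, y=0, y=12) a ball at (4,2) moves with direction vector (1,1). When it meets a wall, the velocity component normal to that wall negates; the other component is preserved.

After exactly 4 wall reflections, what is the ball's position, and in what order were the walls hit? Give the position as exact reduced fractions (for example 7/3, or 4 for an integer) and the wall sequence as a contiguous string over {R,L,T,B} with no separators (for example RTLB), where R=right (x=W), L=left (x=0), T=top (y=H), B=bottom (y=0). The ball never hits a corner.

1. t=1 → R at (5,3); v=(-1,1)
2. t=5 → L at (0,8); v=(1,1)
3. t=4 → T at (4,12); v=(1,-1)
4. t=1 → R at (5,11); v=(-1,-1)

Final position: (5,11)
Wall sequence: RLTR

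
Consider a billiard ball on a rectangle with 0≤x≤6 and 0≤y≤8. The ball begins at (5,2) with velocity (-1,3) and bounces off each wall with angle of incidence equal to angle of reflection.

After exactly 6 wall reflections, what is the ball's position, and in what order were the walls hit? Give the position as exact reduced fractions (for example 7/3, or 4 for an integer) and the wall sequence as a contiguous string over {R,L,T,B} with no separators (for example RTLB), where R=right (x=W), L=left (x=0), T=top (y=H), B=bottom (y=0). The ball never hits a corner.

1. t=2 → T at (3,8); v=(-1,-3)
2. t=8/3 → B at (1/3,0); v=(-1,3)
3. t=1/3 → L at (0,1); v=(1,3)
4. t=7/3 → T at (7/3,8); v=(1,-3)
5. t=8/3 → B at (5,0); v=(1,3)
6. t=1 → R at (6,3); v=(-1,3)

Final position: (6,3)
Wall sequence: TBLTBR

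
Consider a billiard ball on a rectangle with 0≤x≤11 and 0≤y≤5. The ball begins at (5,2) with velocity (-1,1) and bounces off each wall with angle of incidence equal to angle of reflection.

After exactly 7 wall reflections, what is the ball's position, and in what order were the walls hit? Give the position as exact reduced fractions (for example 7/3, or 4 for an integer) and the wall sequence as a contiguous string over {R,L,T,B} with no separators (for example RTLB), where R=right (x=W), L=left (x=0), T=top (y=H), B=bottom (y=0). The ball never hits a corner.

1. t=3 → T at (2,5); v=(-1,-1)
2. t=2 → L at (0,3); v=(1,-1)
3. t=3 → B at (3,0); v=(1,1)
4. t=5 → T at (8,5); v=(1,-1)
5. t=3 → R at (11,2); v=(-1,-1)
6. t=2 → B at (9,0); v=(-1,1)
7. t=5 → T at (4,5); v=(-1,-1)

Final position: (4,5)
Wall sequence: TLBTRBT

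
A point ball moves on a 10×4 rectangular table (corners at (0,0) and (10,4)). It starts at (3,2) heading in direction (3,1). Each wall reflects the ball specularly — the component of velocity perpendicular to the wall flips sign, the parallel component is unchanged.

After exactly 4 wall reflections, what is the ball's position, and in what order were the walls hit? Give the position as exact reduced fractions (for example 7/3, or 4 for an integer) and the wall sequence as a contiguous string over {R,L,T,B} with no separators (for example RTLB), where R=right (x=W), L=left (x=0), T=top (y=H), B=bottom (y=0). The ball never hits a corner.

Final position: (1,0)
Wall sequence: TRLB

1. t=2 → T at (9,4); v=(3,-1)
2. t=1/3 → R at (10,11/3); v=(-3,-1)
3. t=10/3 → L at (0,1/3); v=(3,-1)
4. t=1/3 → B at (1,0); v=(3,1)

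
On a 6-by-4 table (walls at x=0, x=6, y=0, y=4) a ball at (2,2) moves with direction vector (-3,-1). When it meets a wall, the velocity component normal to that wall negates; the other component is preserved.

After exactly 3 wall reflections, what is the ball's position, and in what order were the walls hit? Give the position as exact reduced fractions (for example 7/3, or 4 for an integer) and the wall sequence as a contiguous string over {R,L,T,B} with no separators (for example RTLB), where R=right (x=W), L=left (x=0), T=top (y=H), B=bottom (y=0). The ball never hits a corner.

Final position: (6,2/3)
Wall sequence: LBR

1. t=2/3 → L at (0,4/3); v=(3,-1)
2. t=4/3 → B at (4,0); v=(3,1)
3. t=2/3 → R at (6,2/3); v=(-3,1)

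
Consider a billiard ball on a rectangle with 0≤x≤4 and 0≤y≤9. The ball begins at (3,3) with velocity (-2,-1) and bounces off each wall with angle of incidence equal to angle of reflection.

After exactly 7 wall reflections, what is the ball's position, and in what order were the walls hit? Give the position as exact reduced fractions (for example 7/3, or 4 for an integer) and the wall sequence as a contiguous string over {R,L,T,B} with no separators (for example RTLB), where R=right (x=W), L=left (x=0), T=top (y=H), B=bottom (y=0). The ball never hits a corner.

Final position: (4,17/2)
Wall sequence: LBRLRLR

1. t=3/2 → L at (0,3/2); v=(2,-1)
2. t=3/2 → B at (3,0); v=(2,1)
3. t=1/2 → R at (4,1/2); v=(-2,1)
4. t=2 → L at (0,5/2); v=(2,1)
5. t=2 → R at (4,9/2); v=(-2,1)
6. t=2 → L at (0,13/2); v=(2,1)
7. t=2 → R at (4,17/2); v=(-2,1)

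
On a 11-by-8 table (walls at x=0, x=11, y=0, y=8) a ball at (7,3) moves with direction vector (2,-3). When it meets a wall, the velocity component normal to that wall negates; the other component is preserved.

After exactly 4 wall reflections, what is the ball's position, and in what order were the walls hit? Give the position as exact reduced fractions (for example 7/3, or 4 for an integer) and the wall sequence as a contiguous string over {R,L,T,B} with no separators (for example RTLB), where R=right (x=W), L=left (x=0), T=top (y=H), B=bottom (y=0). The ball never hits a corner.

1. t=1 → B at (9,0); v=(2,3)
2. t=1 → R at (11,3); v=(-2,3)
3. t=5/3 → T at (23/3,8); v=(-2,-3)
4. t=8/3 → B at (7/3,0); v=(-2,3)

Final position: (7/3,0)
Wall sequence: BRTB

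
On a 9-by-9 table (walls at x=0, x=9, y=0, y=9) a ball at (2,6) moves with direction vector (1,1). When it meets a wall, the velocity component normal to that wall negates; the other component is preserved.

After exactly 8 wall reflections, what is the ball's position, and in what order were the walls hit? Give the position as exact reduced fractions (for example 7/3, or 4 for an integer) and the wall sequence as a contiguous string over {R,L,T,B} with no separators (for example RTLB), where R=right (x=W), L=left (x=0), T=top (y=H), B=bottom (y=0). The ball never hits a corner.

1. t=3 → T at (5,9); v=(1,-1)
2. t=4 → R at (9,5); v=(-1,-1)
3. t=5 → B at (4,0); v=(-1,1)
4. t=4 → L at (0,4); v=(1,1)
5. t=5 → T at (5,9); v=(1,-1)
6. t=4 → R at (9,5); v=(-1,-1)
7. t=5 → B at (4,0); v=(-1,1)
8. t=4 → L at (0,4); v=(1,1)

Final position: (0,4)
Wall sequence: TRBLTRBL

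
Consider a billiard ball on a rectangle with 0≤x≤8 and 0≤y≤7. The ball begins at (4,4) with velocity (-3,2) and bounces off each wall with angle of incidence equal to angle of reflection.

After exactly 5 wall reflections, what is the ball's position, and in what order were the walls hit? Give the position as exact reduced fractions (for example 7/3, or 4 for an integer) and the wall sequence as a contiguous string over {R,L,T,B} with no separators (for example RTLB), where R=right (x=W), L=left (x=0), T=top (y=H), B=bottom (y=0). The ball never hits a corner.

1. t=4/3 → L at (0,20/3); v=(3,2)
2. t=1/6 → T at (1/2,7); v=(3,-2)
3. t=5/2 → R at (8,2); v=(-3,-2)
4. t=1 → B at (5,0); v=(-3,2)
5. t=5/3 → L at (0,10/3); v=(3,2)

Final position: (0,10/3)
Wall sequence: LTRBL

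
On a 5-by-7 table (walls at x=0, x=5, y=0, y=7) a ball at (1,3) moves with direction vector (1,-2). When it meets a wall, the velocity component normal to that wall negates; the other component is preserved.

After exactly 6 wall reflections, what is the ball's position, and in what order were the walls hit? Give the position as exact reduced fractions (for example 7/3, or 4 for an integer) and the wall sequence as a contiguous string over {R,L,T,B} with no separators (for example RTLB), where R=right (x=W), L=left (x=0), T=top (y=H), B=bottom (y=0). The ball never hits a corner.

1. t=3/2 → B at (5/2,0); v=(1,2)
2. t=5/2 → R at (5,5); v=(-1,2)
3. t=1 → T at (4,7); v=(-1,-2)
4. t=7/2 → B at (1/2,0); v=(-1,2)
5. t=1/2 → L at (0,1); v=(1,2)
6. t=3 → T at (3,7); v=(1,-2)

Final position: (3,7)
Wall sequence: BRTBLT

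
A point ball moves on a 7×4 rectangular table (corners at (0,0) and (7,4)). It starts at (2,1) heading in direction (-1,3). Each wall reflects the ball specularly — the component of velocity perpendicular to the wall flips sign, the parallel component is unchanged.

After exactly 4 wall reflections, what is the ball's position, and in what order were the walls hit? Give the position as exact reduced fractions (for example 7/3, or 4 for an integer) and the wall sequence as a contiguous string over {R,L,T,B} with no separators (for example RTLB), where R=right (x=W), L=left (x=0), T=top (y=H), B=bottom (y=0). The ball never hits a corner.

Final position: (5/3,4)
Wall sequence: TLBT

1. t=1 → T at (1,4); v=(-1,-3)
2. t=1 → L at (0,1); v=(1,-3)
3. t=1/3 → B at (1/3,0); v=(1,3)
4. t=4/3 → T at (5/3,4); v=(1,-3)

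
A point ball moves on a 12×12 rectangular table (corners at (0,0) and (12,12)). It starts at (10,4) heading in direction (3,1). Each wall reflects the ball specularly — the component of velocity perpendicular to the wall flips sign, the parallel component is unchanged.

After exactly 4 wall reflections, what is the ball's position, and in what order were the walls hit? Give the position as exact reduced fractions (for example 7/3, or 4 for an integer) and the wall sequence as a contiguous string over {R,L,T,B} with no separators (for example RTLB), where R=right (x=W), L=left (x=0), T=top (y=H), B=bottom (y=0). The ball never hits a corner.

1. t=2/3 → R at (12,14/3); v=(-3,1)
2. t=4 → L at (0,26/3); v=(3,1)
3. t=10/3 → T at (10,12); v=(3,-1)
4. t=2/3 → R at (12,34/3); v=(-3,-1)

Final position: (12,34/3)
Wall sequence: RLTR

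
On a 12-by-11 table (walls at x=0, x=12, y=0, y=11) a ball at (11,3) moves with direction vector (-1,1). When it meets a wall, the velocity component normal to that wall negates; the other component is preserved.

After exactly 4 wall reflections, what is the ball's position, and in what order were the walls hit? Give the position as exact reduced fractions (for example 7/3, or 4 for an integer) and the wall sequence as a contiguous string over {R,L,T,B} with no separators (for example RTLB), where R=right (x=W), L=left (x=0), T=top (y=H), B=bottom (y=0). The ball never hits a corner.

1. t=8 → T at (3,11); v=(-1,-1)
2. t=3 → L at (0,8); v=(1,-1)
3. t=8 → B at (8,0); v=(1,1)
4. t=4 → R at (12,4); v=(-1,1)

Final position: (12,4)
Wall sequence: TLBR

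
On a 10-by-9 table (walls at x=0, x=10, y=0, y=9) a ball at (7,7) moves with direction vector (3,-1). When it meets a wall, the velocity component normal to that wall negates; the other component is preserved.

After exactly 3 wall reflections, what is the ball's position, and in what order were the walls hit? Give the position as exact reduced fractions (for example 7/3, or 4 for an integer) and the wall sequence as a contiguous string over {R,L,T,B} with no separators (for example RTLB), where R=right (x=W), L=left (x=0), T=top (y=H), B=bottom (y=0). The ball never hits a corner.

1. t=1 → R at (10,6); v=(-3,-1)
2. t=10/3 → L at (0,8/3); v=(3,-1)
3. t=8/3 → B at (8,0); v=(3,1)

Final position: (8,0)
Wall sequence: RLB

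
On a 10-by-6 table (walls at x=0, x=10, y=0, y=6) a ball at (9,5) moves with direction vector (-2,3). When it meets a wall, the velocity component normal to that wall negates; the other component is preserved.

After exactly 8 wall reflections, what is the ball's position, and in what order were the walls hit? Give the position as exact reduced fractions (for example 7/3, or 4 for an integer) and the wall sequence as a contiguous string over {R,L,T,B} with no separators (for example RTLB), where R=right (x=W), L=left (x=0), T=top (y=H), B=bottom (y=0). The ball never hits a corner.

Final position: (25/3,0)
Wall sequence: TBTLBTRB

1. t=1/3 → T at (25/3,6); v=(-2,-3)
2. t=2 → B at (13/3,0); v=(-2,3)
3. t=2 → T at (1/3,6); v=(-2,-3)
4. t=1/6 → L at (0,11/2); v=(2,-3)
5. t=11/6 → B at (11/3,0); v=(2,3)
6. t=2 → T at (23/3,6); v=(2,-3)
7. t=7/6 → R at (10,5/2); v=(-2,-3)
8. t=5/6 → B at (25/3,0); v=(-2,3)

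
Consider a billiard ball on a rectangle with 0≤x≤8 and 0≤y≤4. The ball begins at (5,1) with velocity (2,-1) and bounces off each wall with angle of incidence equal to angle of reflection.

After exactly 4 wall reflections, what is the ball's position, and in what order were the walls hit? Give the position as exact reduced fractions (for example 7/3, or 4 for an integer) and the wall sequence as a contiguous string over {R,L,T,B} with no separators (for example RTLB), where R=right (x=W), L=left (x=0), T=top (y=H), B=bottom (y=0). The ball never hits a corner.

Final position: (0,7/2)
Wall sequence: BRTL

1. t=1 → B at (7,0); v=(2,1)
2. t=1/2 → R at (8,1/2); v=(-2,1)
3. t=7/2 → T at (1,4); v=(-2,-1)
4. t=1/2 → L at (0,7/2); v=(2,-1)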